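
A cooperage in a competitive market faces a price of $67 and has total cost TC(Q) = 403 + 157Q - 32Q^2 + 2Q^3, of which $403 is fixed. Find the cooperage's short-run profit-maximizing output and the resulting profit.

AVC = 157 - 32Q + 2Q^2 has its minimum $29 at Q = 8; price $67 clears that bar, so the firm operates.
With MC = 157 - 64Q + 6Q^2, P = MC on the upward-sloping part at Q* = 9.
TR = 67·9 = 603. TC = 403 + 279 = 682. Profit = 603 − 682 = -$79.
Shutting down would mean losing the fixed cost of $403, so operating at a loss of $79 is better by $324.

Profit = -$79 at Q = 9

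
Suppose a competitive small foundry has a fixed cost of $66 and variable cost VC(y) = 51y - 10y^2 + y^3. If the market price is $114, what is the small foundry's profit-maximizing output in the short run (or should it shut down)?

Strip out fixed cost: VC = 51y - 10y^2 + y^3. Then AVC = 51 - 10y + y^2 and MC = 51 - 20y + 3y^2.
AVC is minimized where dAVC/dy = -10 + 2y = 0, at y = 5; min AVC = 51 - 10·5 + 5^2 = $26.
P = $114 exceeds min AVC = $26, so the firm stays open.
P = MC gives -63 - 20y + 3y^2 = 0, with roots -7/3 and 9. Take the larger (rising MC): y* = 9.
Check: AVC at y = 9 is $42 ≤ P, so revenue covers variable cost.
Profit = P·y − TC = 114·9 − 444 = $582.

Produce at y = 9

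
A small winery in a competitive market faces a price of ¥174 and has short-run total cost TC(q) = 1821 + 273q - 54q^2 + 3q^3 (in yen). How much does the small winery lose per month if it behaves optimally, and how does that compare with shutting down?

Profit = -¥369 at q = 11

AVC = 273 - 54q + 3q^2; min AVC = ¥30 at q = 9. Since P = ¥174 ≥ min AVC, the firm produces.
MC = 273 - 108q + 9q^2. Setting P = MC and taking the root on the rising branch gives q* = 11.
TR = 174·11 = 1914. TC = 1821 + 462 = 2283. Profit = 1914 − 2283 = -¥369.
By producing, the firm covers all variable cost plus ¥1452 of fixed cost; shutting down would lose the full ¥1821.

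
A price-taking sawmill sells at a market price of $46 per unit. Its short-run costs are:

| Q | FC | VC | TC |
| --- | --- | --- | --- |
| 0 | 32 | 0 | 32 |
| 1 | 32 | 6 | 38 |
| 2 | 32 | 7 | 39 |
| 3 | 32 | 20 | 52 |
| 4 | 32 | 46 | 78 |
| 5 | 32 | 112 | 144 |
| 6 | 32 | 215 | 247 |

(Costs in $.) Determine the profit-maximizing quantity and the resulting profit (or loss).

Tabulate TR − TC: Q=0: -32; Q=1: 8; Q=2: 53; Q=3: 86; Q=4: 106; Q=5: 86; Q=6: 29.
Profit is maximized at Q = 4. AVC there is 46/4 = $11.50 ≤ P, so producing beats shutting down (which would give -$32).

Q = 4; profit = $106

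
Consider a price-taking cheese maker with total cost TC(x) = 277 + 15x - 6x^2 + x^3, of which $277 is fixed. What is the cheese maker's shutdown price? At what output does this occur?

$6 per unit, at x = 3

Short-run supply begins at min AVC. From VC = 15x - 6x^2 + x^3, AVC = 15 - 6x + x^2.
dAVC/dx = -6 + 2x = 0 gives x = 3. min AVC = 15 - 6·3 + 3^2 = 6.
For P < $6 the firm produces nothing.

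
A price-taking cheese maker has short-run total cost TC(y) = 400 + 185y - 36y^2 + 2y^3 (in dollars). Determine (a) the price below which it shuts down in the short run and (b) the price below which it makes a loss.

Shutdown price = $23; break-even price = $65

AVC = 185 - 36y + 2y^2; minimized at y = 9, giving min AVC = $23. That is the shutdown price.
ATC = 400/y + 185 - 36y + 2y^2. Setting dATC/dy = −400/y^2 − 36 + 4y = 0 gives y = 10 (since 4·10^3 − 36·10^2 = 400).
min ATC = 400/10 + 185 − 36·10 + 2·10^2 = $65. That is the break-even price.
For $23 ≤ P < $65 the firm produces at a loss; below $23 it shuts down.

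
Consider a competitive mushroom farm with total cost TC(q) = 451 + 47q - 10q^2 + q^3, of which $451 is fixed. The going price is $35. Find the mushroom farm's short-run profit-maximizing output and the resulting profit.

Profit = -$379 at q = 6

AVC = 47 - 10q + q^2 has its minimum $22 at q = 5; price $35 clears that bar, so the firm operates.
With MC = 47 - 20q + 3q^2, P = MC on the upward-sloping part at q* = 6.
TR = 35·6 = 210. TC = 451 + 138 = 589. Profit = 210 − 589 = -$379.
That loss of $379 beats the $451 the firm would lose by shutting down; producing recovers $72 of fixed cost.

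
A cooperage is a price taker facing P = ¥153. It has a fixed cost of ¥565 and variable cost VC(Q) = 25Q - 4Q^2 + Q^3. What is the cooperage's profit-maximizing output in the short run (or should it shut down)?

Strip out fixed cost: VC = 25Q - 4Q^2 + Q^3. Then AVC = 25 - 4Q + Q^2 and MC = 25 - 8Q + 3Q^2.
AVC hits its minimum where MC = AVC, at Q = 2, giving min AVC = 25 - 4·2 + 2^2 = ¥21.
Because ¥153 ≥ ¥21, revenue can cover variable cost; the firm operates.
P = MC gives -128 - 8Q + 3Q^2 = 0, with roots -16/3 and 8. Take the larger (rising MC): Q* = 8.
Check: AVC at Q = 8 is ¥57 ≤ P, so revenue covers variable cost.
Profit = P·Q − TC = 153·8 − 1021 = ¥203.

Produce at Q = 8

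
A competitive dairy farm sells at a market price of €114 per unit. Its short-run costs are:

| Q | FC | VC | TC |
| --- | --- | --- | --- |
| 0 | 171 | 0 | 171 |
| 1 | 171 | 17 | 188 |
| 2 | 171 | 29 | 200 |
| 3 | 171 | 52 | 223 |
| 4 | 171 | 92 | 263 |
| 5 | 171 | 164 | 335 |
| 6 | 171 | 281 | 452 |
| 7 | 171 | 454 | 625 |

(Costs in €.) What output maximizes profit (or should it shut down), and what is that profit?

Q = 5; profit = €235

Profit at each row (π = 114Q − TC): Q=0: -171; Q=1: -74; Q=2: 28; Q=3: 119; Q=4: 193; Q=5: 235; Q=6: 232; Q=7: 173.
Profit is maximized at Q = 5. AVC there is 164/5 = €32.80 ≤ P, so producing beats shutting down (which would give -€171).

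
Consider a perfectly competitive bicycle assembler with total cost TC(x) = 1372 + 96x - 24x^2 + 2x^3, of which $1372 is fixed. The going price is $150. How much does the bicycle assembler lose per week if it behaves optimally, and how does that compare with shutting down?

Profit = -$400 at x = 9

AVC = 96 - 24x + 2x^2 has its minimum $24 at x = 6; price $150 clears that bar, so the firm operates.
With MC = 96 - 48x + 6x^2, P = MC on the upward-sloping part at x* = 9.
TR = 150·9 = 1350. TC = 1372 + 378 = 1750. Profit = 1350 − 1750 = -$400.
That loss of $400 beats the $1372 the firm would lose by shutting down; producing recovers $972 of fixed cost.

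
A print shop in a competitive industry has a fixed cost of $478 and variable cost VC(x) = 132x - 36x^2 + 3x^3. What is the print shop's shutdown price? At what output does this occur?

$24 per unit, at x = 6

The shutdown price is the minimum of AVC. VC = 132x - 36x^2 + 3x^3, so AVC = 132 - 36x + 3x^2.
At the minimum of AVC, MC = AVC. MC = 132 - 72x + 9x^2; setting MC = AVC gives 6x^2 - 36x = 0, so x = 6. min AVC = 24.
So the shutdown price is $24.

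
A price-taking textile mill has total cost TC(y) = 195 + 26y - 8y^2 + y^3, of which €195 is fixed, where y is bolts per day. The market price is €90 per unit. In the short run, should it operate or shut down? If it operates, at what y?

Produce at y = 8

Variable cost is VC = 26y - 8y^2 + y^3, so AVC = VC/y = 26 - 8y + y^2 and MC = dTC/dy = 26 - 16y + 3y^2.
AVC hits its minimum where MC = AVC, at y = 4, giving min AVC = 26 - 8·4 + 4^2 = €10.
Because €90 ≥ €10, revenue can cover variable cost; the firm operates.
Set P = MC: 90 = 26 - 16y + 3y^2 → -64 - 16y + 3y^2 = 0. The roots are y = -8/3 and y = 8; the profit-maximizing output is on the rising part of MC, so y* = 8.
Check: AVC at y = 8 is €26 ≤ P, so revenue covers variable cost.
Profit = P·y − TC = 90·8 − 403 = €317.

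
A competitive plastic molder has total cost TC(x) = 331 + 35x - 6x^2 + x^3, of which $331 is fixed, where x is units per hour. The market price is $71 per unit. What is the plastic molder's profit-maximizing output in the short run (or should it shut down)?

Produce at x = 6

Variable cost is VC = 35x - 6x^2 + x^3, so AVC = VC/x = 35 - 6x + x^2 and MC = dTC/dx = 35 - 12x + 3x^2.
The AVC parabola has its vertex at x = 6/2 = 3, where AVC = 35 - 6·3 + 3^2 = $26.
P = $71 exceeds min AVC = $26, so the firm stays open.
Set P = MC: 71 = 35 - 12x + 3x^2 → -36 - 12x + 3x^2 = 0. The roots are x = -2 and x = 6; the profit-maximizing output is on the rising part of MC, so x* = 6.
Check: AVC at x = 6 is $35 ≤ P, so revenue covers variable cost.
Profit = P·x − TC = 71·6 − 541 = -$115, a loss, but smaller than the $331 fixed cost the firm would lose by shutting down.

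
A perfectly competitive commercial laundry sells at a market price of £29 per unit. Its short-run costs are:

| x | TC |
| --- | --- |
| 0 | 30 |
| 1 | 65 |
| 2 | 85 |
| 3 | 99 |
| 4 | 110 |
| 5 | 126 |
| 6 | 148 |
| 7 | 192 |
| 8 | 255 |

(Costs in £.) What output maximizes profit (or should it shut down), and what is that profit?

Profit at each row (π = 29x − TC): x=0: -30; x=1: -36; x=2: -27; x=3: -12; x=4: 6; x=5: 19; x=6: 26; x=7: 11; x=8: -23.
Profit is maximized at x = 6. AVC there is 118/6 = £19.67 ≤ P, so producing beats shutting down (which would give -£30).

x = 6; profit = £26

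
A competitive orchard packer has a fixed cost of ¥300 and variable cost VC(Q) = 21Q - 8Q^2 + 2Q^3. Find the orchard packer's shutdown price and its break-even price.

Shutdown price = min AVC. AVC = 21 - 8Q + 2Q^2, with vertex at Q = 2 and minimum ¥13.
ATC = 300/Q + 21 - 8Q + 2Q^2. Setting dATC/dQ = −300/Q^2 − 8 + 4Q = 0 gives Q = 5 (since 4·5^3 − 8·5^2 = 300).
min ATC = 300/5 + 21 − 8·5 + 2·5^2 = ¥91. That is the break-even price.
Between these two prices the firm operates at a loss; above ¥91 it earns a profit.

Shutdown price = ¥13; break-even price = ¥91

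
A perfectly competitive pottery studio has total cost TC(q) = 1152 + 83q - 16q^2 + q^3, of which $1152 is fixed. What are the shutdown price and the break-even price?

Shutdown price = $19; break-even price = $131

Shutdown price = min AVC. AVC = 83 - 16q + q^2, with vertex at q = 8 and minimum $19.
ATC = 1152/q + 83 - 16q + q^2. Setting dATC/dq = −1152/q^2 − 16 + 2q = 0 gives q = 12 (since 2·12^3 − 16·12^2 = 1152).
min ATC = 1152/12 + 83 − 16·12 + 12^2 = $131. That is the break-even price.
Between these two prices the firm operates at a loss; above $131 it earns a profit.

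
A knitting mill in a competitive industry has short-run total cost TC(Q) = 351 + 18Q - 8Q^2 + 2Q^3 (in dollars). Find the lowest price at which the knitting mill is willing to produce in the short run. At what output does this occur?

The shutdown price is the minimum of AVC. VC = 18Q - 8Q^2 + 2Q^3, so AVC = 18 - 8Q + 2Q^2.
dAVC/dQ = -8 + 4Q = 0 gives Q = 2. min AVC = 18 - 8·2 + 2·2^2 = 10.
So the shutdown price is $10.

$10 per unit, at Q = 2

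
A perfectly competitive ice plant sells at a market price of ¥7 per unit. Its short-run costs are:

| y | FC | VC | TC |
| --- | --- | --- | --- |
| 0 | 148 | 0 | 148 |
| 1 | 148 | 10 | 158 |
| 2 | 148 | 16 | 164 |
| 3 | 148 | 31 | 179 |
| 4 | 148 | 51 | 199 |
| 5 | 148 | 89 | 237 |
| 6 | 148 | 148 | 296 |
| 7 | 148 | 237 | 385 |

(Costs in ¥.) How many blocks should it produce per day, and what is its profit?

Profit at each row (π = 7y − TC): y=0: -148; y=1: -151; y=2: -150; y=3: -158; y=4: -171; y=5: -202; y=6: -254; y=7: -336.
Profit is highest at y = 0. Equivalently, the lowest AVC in the table is 16/2 ≈ ¥8 at y = 2, and P = ¥7 falls below it — price never covers variable cost, so the firm shuts down and loses only its fixed cost.

y = 0 (shut down); profit = -¥148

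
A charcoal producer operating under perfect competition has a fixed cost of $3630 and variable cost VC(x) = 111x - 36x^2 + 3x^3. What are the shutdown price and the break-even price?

Shutdown price = $3; break-even price = $408

AVC = 111 - 36x + 3x^2; minimized at x = 6, giving min AVC = $3. That is the shutdown price.
ATC = 3630/x + 111 - 36x + 3x^2. Setting dATC/dx = −3630/x^2 − 36 + 6x = 0 gives x = 11 (since 6·11^3 − 36·11^2 = 3630).
min ATC = 3630/11 + 111 − 36·11 + 3·11^2 = $408. That is the break-even price.
Between these two prices the firm operates at a loss; above $408 it earns a profit.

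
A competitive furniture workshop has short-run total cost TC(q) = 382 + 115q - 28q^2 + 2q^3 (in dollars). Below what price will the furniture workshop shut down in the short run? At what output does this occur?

Short-run supply begins at min AVC. From VC = 115q - 28q^2 + 2q^3, AVC = 115 - 28q + 2q^2.
dAVC/dq = -28 + 4q = 0 gives q = 7. min AVC = 115 - 28·7 + 2·7^2 = 17.
For P < $17 the firm produces nothing.

$17 per unit, at q = 7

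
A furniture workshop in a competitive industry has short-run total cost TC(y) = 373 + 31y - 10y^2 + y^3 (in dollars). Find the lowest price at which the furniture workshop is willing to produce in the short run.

$6 per unit

The shutdown price is the minimum of AVC. VC = 31y - 10y^2 + y^3, so AVC = 31 - 10y + y^2.
dAVC/dy = -10 + 2y = 0 gives y = 5. min AVC = 31 - 10·5 + 5^2 = 6.
The firm shuts down for any P below $6.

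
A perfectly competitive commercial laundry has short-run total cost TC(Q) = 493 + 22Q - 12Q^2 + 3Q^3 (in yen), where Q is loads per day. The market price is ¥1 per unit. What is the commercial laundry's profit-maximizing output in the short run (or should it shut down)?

From TC, MC = TC'(Q) = 22 - 24Q + 9Q^2 and AVC = VC/Q = 22 - 12Q + 3Q^2.
AVC hits its minimum where MC = AVC, at Q = 2, giving min AVC = 22 - 12·2 + 3·2^2 = ¥10.
With P < min AVC (¥1 < ¥10), every unit sold adds to the loss.
Shutting down limits the loss to fixed cost, ¥493.

Shut down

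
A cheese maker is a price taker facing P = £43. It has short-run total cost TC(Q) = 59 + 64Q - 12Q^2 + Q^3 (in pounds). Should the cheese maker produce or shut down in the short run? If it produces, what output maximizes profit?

Produce at Q = 7

Strip out fixed cost: VC = 64Q - 12Q^2 + Q^3. Then AVC = 64 - 12Q + Q^2 and MC = 64 - 24Q + 3Q^2.
AVC is minimized where dAVC/dQ = -12 + 2Q = 0, at Q = 6; min AVC = 64 - 12·6 + 6^2 = £28.
P = £43 exceeds min AVC = £28, so the firm stays open.
Solving P = MC: 21 - 24Q + 3Q^2 = 0 ⇒ Q = 1 or 7. On the upward-sloping branch, Q* = 7.
Check: AVC at Q = 7 is £29 ≤ P, so revenue covers variable cost.
Profit = P·Q − TC = 43·7 − 262 = £39.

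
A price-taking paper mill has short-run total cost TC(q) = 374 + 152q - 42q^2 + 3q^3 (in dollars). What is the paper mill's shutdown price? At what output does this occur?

The shutdown price is the minimum of AVC. VC = 152q - 42q^2 + 3q^3, so AVC = 152 - 42q + 3q^2.
At the minimum of AVC, MC = AVC. MC = 152 - 84q + 9q^2; setting MC = AVC gives 6q^2 - 42q = 0, so q = 7. min AVC = 5.
So the shutdown price is $5.

$5 per unit, at q = 7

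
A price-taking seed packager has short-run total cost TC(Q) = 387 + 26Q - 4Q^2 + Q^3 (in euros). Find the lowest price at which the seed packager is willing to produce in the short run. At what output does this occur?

€22 per unit, at Q = 2

Short-run supply begins at min AVC. From VC = 26Q - 4Q^2 + Q^3, AVC = 26 - 4Q + Q^2.
dAVC/dQ = -4 + 2Q = 0 gives Q = 2. min AVC = 26 - 4·2 + 2^2 = 22.
The firm shuts down for any P below €22.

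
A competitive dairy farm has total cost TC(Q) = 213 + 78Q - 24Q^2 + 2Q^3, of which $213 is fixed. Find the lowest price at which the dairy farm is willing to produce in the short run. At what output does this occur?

$6 per unit, at Q = 6

The shutdown price is the minimum of AVC. VC = 78Q - 24Q^2 + 2Q^3, so AVC = 78 - 24Q + 2Q^2.
dAVC/dQ = -24 + 4Q = 0 gives Q = 6. min AVC = 78 - 24·6 + 2·6^2 = 6.
For P < $6 the firm produces nothing.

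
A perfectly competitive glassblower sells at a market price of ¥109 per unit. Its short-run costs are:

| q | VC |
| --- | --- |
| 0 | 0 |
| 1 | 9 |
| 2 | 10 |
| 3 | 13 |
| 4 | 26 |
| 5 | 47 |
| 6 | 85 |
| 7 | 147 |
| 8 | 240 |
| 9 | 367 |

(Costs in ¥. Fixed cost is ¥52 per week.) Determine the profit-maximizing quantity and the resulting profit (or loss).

q = 8; profit = ¥580

Compute π = P·q − TC at each output: q=0: -52; q=1: 48; q=2: 156; q=3: 262; q=4: 358; q=5: 446; q=6: 517; q=7: 564; q=8: 580; q=9: 562.
Profit is maximized at q = 8. AVC there is 240/8 = ¥30 ≤ P, so producing beats shutting down (which would give -¥52).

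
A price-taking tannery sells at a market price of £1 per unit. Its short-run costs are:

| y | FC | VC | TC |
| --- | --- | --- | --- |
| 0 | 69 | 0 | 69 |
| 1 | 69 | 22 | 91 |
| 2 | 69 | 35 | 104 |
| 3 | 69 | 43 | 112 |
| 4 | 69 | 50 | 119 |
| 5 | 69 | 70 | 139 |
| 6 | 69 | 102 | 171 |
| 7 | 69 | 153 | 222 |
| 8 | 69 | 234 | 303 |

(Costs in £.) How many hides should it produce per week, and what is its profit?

Tabulate TR − TC: y=0: -69; y=1: -90; y=2: -102; y=3: -109; y=4: -115; y=5: -134; y=6: -165; y=7: -215; y=8: -295.
Profit is highest at y = 0. Equivalently, the lowest AVC in the table is 50/4 ≈ £12.50 at y = 4, and P = £1 falls below it — price never covers variable cost, so the firm shuts down and loses only its fixed cost.

y = 0 (shut down); profit = -£69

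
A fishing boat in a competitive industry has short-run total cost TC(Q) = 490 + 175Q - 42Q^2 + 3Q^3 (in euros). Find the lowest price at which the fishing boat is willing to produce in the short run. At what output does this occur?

The shutdown price is the minimum of AVC. VC = 175Q - 42Q^2 + 3Q^3, so AVC = 175 - 42Q + 3Q^2.
At the minimum of AVC, MC = AVC. MC = 175 - 84Q + 9Q^2; setting MC = AVC gives 6Q^2 - 42Q = 0, so Q = 7. min AVC = 28.
The firm shuts down for any P below €28.

€28 per unit, at Q = 7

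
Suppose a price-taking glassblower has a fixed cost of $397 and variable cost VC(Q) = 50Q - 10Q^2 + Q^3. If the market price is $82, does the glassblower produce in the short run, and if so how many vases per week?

Produce at Q = 8

From TC, MC = TC'(Q) = 50 - 20Q + 3Q^2 and AVC = VC/Q = 50 - 10Q + Q^2.
AVC is minimized where dAVC/dQ = -10 + 2Q = 0, at Q = 5; min AVC = 50 - 10·5 + 5^2 = $25.
Since P = $82 ≥ min AVC = $25, price covers variable cost and the firm should produce.
Solving P = MC: -32 - 20Q + 3Q^2 = 0 ⇒ Q = -4/3 or 8. On the upward-sloping branch, Q* = 8.
Check: AVC at Q = 8 is $34 ≤ P, so revenue covers variable cost.
Profit = P·Q − TC = 82·8 − 669 = -$13, a loss, but smaller than the $397 fixed cost the firm would lose by shutting down.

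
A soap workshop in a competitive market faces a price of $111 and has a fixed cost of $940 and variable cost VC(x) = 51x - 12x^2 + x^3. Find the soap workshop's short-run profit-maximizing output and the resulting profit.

Profit = -$140 at x = 10

AVC = 51 - 12x + x^2 has its minimum $15 at x = 6; price $111 clears that bar, so the firm operates.
MC = 51 - 24x + 3x^2. Setting P = MC and taking the root on the rising branch gives x* = 10.
TR = 111·10 = 1110. TC = 940 + 310 = 1250. Profit = 1110 − 1250 = -$140.
That loss of $140 beats the $940 the firm would lose by shutting down; producing recovers $800 of fixed cost.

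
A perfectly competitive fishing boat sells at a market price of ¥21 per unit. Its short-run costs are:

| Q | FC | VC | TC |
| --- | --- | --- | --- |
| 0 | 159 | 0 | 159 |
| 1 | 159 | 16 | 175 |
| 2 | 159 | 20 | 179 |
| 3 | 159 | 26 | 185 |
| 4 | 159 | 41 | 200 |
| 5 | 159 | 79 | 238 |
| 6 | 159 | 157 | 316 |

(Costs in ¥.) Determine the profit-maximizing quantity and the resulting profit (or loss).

Compute π = P·Q − TC at each output: Q=0: -159; Q=1: -154; Q=2: -137; Q=3: -122; Q=4: -116; Q=5: -133; Q=6: -190.
Profit is maximized at Q = 4. AVC there is 41/4 = ¥10.25 ≤ P, so producing beats shutting down (which would give -¥159).

Q = 4; profit = -¥116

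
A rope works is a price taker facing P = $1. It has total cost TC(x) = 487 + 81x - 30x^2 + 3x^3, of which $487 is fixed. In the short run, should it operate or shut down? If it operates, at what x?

Variable cost is VC = 81x - 30x^2 + 3x^3, so AVC = VC/x = 81 - 30x + 3x^2 and MC = dTC/dx = 81 - 60x + 9x^2.
AVC hits its minimum where MC = AVC, at x = 5, giving min AVC = 81 - 30·5 + 3·5^2 = $6.
Since P = $1 < min AVC = $6, price fails to cover variable cost at any output.
The firm minimizes its loss by shutting down and losing only its fixed cost of $487.

Shut down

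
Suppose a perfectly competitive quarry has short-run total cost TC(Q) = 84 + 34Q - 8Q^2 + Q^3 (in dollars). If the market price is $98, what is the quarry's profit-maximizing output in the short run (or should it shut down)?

Strip out fixed cost: VC = 34Q - 8Q^2 + Q^3. Then AVC = 34 - 8Q + Q^2 and MC = 34 - 16Q + 3Q^2.
AVC is minimized where dAVC/dQ = -8 + 2Q = 0, at Q = 4; min AVC = 34 - 8·4 + 4^2 = $18.
P = $98 exceeds min AVC = $18, so the firm stays open.
Solving P = MC: -64 - 16Q + 3Q^2 = 0 ⇒ Q = -8/3 or 8. On the upward-sloping branch, Q* = 8.
Check: AVC at Q = 8 is $34 ≤ P, so revenue covers variable cost.
Profit = P·Q − TC = 98·8 − 356 = $428.

Produce at Q = 8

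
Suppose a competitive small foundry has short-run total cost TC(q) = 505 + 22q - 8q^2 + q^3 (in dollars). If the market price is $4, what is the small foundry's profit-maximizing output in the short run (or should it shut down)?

Shut down

Strip out fixed cost: VC = 22q - 8q^2 + q^3. Then AVC = 22 - 8q + q^2 and MC = 22 - 16q + 3q^2.
AVC hits its minimum where MC = AVC, at q = 4, giving min AVC = 22 - 8·4 + 4^2 = $6.
With P < min AVC ($4 < $6), every unit sold adds to the loss.
The firm minimizes its loss by shutting down and losing only its fixed cost of $505.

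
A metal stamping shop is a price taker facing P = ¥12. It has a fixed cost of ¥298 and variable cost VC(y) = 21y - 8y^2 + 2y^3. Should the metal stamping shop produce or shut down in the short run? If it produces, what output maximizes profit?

Variable cost is VC = 21y - 8y^2 + 2y^3, so AVC = VC/y = 21 - 8y + 2y^2 and MC = dTC/dy = 21 - 16y + 6y^2.
AVC hits its minimum where MC = AVC, at y = 2, giving min AVC = 21 - 8·2 + 2·2^2 = ¥13.
Since P = ¥12 < min AVC = ¥13, price fails to cover variable cost at any output.
Best response: produce nothing and absorb the ¥298 fixed cost.

Shut down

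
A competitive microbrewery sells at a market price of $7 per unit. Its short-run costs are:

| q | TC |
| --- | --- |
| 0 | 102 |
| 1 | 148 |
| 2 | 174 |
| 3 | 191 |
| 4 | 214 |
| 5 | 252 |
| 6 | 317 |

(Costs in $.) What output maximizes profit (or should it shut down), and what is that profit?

q = 0 (shut down); profit = -$102

Compute π = P·q − TC at each output: q=0: -102; q=1: -141; q=2: -160; q=3: -170; q=4: -186; q=5: -217; q=6: -275.
Profit is highest at q = 0. Equivalently, the lowest AVC in the table is 112/4 ≈ $28 at q = 4, and P = $7 falls below it — price never covers variable cost, so the firm shuts down and loses only its fixed cost.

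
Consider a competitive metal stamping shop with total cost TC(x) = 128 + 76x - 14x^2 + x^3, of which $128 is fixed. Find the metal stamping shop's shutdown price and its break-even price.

Shutdown price = $27; break-even price = $44

AVC = 76 - 14x + x^2; minimized at x = 7, giving min AVC = $27. That is the shutdown price.
ATC = 128/x + 76 - 14x + x^2. Setting dATC/dx = −128/x^2 − 14 + 2x = 0 gives x = 8 (since 2·8^3 − 14·8^2 = 128).
min ATC = 128/8 + 76 − 14·8 + 8^2 = $44. That is the break-even price.
Between these two prices the firm operates at a loss; above $44 it earns a profit.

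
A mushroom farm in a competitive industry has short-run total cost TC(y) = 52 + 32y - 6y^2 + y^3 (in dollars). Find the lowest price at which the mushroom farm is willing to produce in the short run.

$23 per unit

The shutdown price is the minimum of AVC. VC = 32y - 6y^2 + y^3, so AVC = 32 - 6y + y^2.
At the minimum of AVC, MC = AVC. MC = 32 - 12y + 3y^2; setting MC = AVC gives 2y^2 - 6y = 0, so y = 3. min AVC = 23.
The firm shuts down for any P below $23.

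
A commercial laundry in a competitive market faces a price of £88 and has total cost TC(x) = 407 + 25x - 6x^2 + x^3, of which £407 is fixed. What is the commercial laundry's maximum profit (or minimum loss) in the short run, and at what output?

Profit = -£15 at x = 7

AVC = 25 - 6x + x^2 has its minimum £16 at x = 3; price £88 clears that bar, so the firm operates.
MC = 25 - 12x + 3x^2. Setting P = MC and taking the root on the rising branch gives x* = 7.
TR = 88·7 = 616. TC = 407 + 224 = 631. Profit = 616 − 631 = -£15.
By producing, the firm covers all variable cost plus £392 of fixed cost; shutting down would lose the full £407.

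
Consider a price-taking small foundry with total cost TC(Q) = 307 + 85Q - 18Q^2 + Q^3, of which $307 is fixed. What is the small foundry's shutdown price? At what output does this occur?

Short-run supply begins at min AVC. From VC = 85Q - 18Q^2 + Q^3, AVC = 85 - 18Q + Q^2.
dAVC/dQ = -18 + 2Q = 0 gives Q = 9. min AVC = 85 - 18·9 + 9^2 = 4.
For P < $4 the firm produces nothing.

$4 per unit, at Q = 9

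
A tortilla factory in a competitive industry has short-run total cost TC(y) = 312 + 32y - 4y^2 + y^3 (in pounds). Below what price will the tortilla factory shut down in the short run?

The shutdown price is the minimum of AVC. VC = 32y - 4y^2 + y^3, so AVC = 32 - 4y + y^2.
At the minimum of AVC, MC = AVC. MC = 32 - 8y + 3y^2; setting MC = AVC gives 2y^2 - 4y = 0, so y = 2. min AVC = 28.
The firm shuts down for any P below £28.

£28 per unit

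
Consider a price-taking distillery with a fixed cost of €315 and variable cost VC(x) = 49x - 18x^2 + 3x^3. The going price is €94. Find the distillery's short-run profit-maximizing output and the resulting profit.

Profit = -€15 at x = 5

AVC = 49 - 18x + 3x^2; min AVC = €22 at x = 3. Since P = €94 ≥ min AVC, the firm produces.
MC = 49 - 36x + 9x^2. Setting P = MC and taking the root on the rising branch gives x* = 5.
TR = 94·5 = 470. TC = 315 + 170 = 485. Profit = 470 − 485 = -€15.
That loss of €15 beats the €315 the firm would lose by shutting down; producing recovers €300 of fixed cost.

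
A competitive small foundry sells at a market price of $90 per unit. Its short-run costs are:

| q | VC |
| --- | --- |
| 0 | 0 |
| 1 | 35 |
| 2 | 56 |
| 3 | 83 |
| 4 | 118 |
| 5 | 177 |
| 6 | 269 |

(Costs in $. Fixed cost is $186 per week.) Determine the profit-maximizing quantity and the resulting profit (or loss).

Tabulate TR − TC: q=0: -186; q=1: -131; q=2: -62; q=3: 1; q=4: 56; q=5: 87; q=6: 85.
Profit is maximized at q = 5. AVC there is 177/5 = $35.40 ≤ P, so producing beats shutting down (which would give -$186).

q = 5; profit = $87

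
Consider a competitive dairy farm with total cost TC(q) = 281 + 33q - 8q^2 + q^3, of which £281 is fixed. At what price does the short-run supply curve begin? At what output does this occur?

£17 per unit, at q = 4

The firm shuts down when price falls below the minimum of average variable cost. AVC = VC/q = 33 - 8q + q^2.
At the minimum of AVC, MC = AVC. MC = 33 - 16q + 3q^2; setting MC = AVC gives 2q^2 - 8q = 0, so q = 4. min AVC = 17.
The firm shuts down for any P below £17.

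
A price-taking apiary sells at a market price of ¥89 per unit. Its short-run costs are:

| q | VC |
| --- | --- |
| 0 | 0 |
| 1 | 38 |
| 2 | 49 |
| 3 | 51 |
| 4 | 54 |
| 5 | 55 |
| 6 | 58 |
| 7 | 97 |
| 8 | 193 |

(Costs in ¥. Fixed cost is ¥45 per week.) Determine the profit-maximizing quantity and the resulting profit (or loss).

q = 7; profit = ¥481

Profit at each row (π = 89q − TC): q=0: -45; q=1: 6; q=2: 84; q=3: 171; q=4: 257; q=5: 345; q=6: 431; q=7: 481; q=8: 474.
Profit is maximized at q = 7. AVC there is 97/7 = ¥13.86 ≤ P, so producing beats shutting down (which would give -¥45).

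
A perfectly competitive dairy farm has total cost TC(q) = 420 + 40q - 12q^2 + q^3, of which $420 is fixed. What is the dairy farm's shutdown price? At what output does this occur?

Short-run supply begins at min AVC. From VC = 40q - 12q^2 + q^3, AVC = 40 - 12q + q^2.
At the minimum of AVC, MC = AVC. MC = 40 - 24q + 3q^2; setting MC = AVC gives 2q^2 - 12q = 0, so q = 6. min AVC = 4.
So the shutdown price is $4.

$4 per unit, at q = 6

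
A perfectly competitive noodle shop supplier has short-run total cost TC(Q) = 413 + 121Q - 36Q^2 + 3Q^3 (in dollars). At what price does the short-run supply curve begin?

Short-run supply begins at min AVC. From VC = 121Q - 36Q^2 + 3Q^3, AVC = 121 - 36Q + 3Q^2.
dAVC/dQ = -36 + 6Q = 0 gives Q = 6. min AVC = 121 - 36·6 + 3·6^2 = 13.
The firm shuts down for any P below $13.

$13 per unit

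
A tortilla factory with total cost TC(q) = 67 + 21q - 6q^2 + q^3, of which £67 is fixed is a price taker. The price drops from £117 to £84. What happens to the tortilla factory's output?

Output falls from 8 to 7

MC = 21 - 12q + 3q^2; the shutdown threshold is min AVC = £12 (at q = 3).
With P = £117 above the shutdown price, P = MC gives q = 8.
At P = £84 ≥ min AVC, set P = MC: q = 7. The firm stays open but cuts output.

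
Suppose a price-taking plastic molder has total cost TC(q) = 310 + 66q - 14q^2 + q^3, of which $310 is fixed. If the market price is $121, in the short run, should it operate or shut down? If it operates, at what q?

Produce at q = 11

Strip out fixed cost: VC = 66q - 14q^2 + q^3. Then AVC = 66 - 14q + q^2 and MC = 66 - 28q + 3q^2.
AVC is minimized where dAVC/dq = -14 + 2q = 0, at q = 7; min AVC = 66 - 14·7 + 7^2 = $17.
P = $121 exceeds min AVC = $17, so the firm stays open.
Set P = MC: 121 = 66 - 28q + 3q^2 → -55 - 28q + 3q^2 = 0. The roots are q = -5/3 and q = 11; the profit-maximizing output is on the rising part of MC, so q* = 11.
Check: AVC at q = 11 is $33 ≤ P, so revenue covers variable cost.
Profit = P·q − TC = 121·11 − 673 = $658.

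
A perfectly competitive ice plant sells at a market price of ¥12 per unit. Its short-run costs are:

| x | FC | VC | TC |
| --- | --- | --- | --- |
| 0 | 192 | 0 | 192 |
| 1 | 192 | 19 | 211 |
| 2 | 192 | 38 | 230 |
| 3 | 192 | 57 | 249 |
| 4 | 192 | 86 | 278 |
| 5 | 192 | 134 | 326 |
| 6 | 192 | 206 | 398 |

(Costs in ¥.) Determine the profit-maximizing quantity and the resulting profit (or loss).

x = 0 (shut down); profit = -¥192

Tabulate TR − TC: x=0: -192; x=1: -199; x=2: -206; x=3: -213; x=4: -230; x=5: -266; x=6: -326.
Profit is highest at x = 0. Equivalently, the lowest AVC in the table is 19/1 ≈ ¥19 at x = 1, and P = ¥12 falls below it — price never covers variable cost, so the firm shuts down and loses only its fixed cost.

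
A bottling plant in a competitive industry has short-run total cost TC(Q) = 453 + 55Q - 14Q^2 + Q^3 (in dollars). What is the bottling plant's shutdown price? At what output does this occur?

The firm shuts down when price falls below the minimum of average variable cost. AVC = VC/Q = 55 - 14Q + Q^2.
At the minimum of AVC, MC = AVC. MC = 55 - 28Q + 3Q^2; setting MC = AVC gives 2Q^2 - 14Q = 0, so Q = 7. min AVC = 6.
So the shutdown price is $6.

$6 per unit, at Q = 7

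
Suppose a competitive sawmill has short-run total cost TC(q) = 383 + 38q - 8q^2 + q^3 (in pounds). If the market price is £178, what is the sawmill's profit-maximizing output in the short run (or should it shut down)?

Variable cost is VC = 38q - 8q^2 + q^3, so AVC = VC/q = 38 - 8q + q^2 and MC = dTC/dq = 38 - 16q + 3q^2.
AVC is minimized where dAVC/dq = -8 + 2q = 0, at q = 4; min AVC = 38 - 8·4 + 4^2 = £22.
P = £178 exceeds min AVC = £22, so the firm stays open.
Set P = MC: 178 = 38 - 16q + 3q^2 → -140 - 16q + 3q^2 = 0. The roots are q = -14/3 and q = 10; the profit-maximizing output is on the rising part of MC, so q* = 10.
Check: AVC at q = 10 is £58 ≤ P, so revenue covers variable cost.
Profit = P·q − TC = 178·10 − 963 = £817.

Produce at q = 10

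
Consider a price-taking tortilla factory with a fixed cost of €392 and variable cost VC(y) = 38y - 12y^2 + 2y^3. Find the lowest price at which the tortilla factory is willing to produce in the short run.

€20 per unit

The shutdown price is the minimum of AVC. VC = 38y - 12y^2 + 2y^3, so AVC = 38 - 12y + 2y^2.
dAVC/dy = -12 + 4y = 0 gives y = 3. min AVC = 38 - 12·3 + 2·3^2 = 20.
So the shutdown price is €20.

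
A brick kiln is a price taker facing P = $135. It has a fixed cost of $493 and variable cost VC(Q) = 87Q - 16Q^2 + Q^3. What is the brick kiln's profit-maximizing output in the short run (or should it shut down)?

Variable cost is VC = 87Q - 16Q^2 + Q^3, so AVC = VC/Q = 87 - 16Q + Q^2 and MC = dTC/dQ = 87 - 32Q + 3Q^2.
The AVC parabola has its vertex at Q = 16/2 = 8, where AVC = 87 - 16·8 + 8^2 = $23.
P = $135 exceeds min AVC = $23, so the firm stays open.
P = MC gives -48 - 32Q + 3Q^2 = 0, with roots -4/3 and 12. Take the larger (rising MC): Q* = 12.
Check: AVC at Q = 12 is $39 ≤ P, so revenue covers variable cost.
Profit = P·Q − TC = 135·12 − 961 = $659.

Produce at Q = 12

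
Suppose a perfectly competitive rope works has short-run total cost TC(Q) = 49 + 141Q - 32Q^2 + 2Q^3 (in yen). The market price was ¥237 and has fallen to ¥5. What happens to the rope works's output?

Output falls from 12 to 0 (the firm shuts down)

AVC = 141 - 32Q + 2Q^2, minimized at Q = 8 where min AVC = ¥13. MC = 141 - 64Q + 6Q^2.
With P = ¥237 above the shutdown price, P = MC gives Q = 12.
At P = ¥5 < min AVC = ¥13, price no longer covers variable cost at any output, so the firm shuts down: Q = 0.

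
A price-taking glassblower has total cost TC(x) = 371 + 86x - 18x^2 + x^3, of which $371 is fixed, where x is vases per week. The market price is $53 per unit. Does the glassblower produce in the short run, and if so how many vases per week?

From TC, MC = TC'(x) = 86 - 36x + 3x^2 and AVC = VC/x = 86 - 18x + x^2.
AVC hits its minimum where MC = AVC, at x = 9, giving min AVC = 86 - 18·9 + 9^2 = $5.
P = $53 exceeds min AVC = $5, so the firm stays open.
P = MC gives 33 - 36x + 3x^2 = 0, with roots 1 and 11. Take the larger (rising MC): x* = 11.
Check: AVC at x = 11 is $9 ≤ P, so revenue covers variable cost.
Profit = P·x − TC = 53·11 − 470 = $113.

Produce at x = 11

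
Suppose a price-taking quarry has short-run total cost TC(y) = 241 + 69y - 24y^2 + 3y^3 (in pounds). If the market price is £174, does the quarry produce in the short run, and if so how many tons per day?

Produce at y = 7

From TC, MC = TC'(y) = 69 - 48y + 9y^2 and AVC = VC/y = 69 - 24y + 3y^2.
AVC hits its minimum where MC = AVC, at y = 4, giving min AVC = 69 - 24·4 + 3·4^2 = £21.
Since P = £174 ≥ min AVC = £21, price covers variable cost and the firm should produce.
Set P = MC: 174 = 69 - 48y + 9y^2 → -105 - 48y + 9y^2 = 0. The roots are y = -5/3 and y = 7; the profit-maximizing output is on the rising part of MC, so y* = 7.
Check: AVC at y = 7 is £48 ≤ P, so revenue covers variable cost.
Profit = P·y − TC = 174·7 − 577 = £641.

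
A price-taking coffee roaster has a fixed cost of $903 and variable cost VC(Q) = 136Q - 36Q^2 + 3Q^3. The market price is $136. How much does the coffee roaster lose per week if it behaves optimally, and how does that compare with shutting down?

AVC = 136 - 36Q + 3Q^2; min AVC = $28 at Q = 6. Since P = $136 ≥ min AVC, the firm produces.
With MC = 136 - 72Q + 9Q^2, P = MC on the upward-sloping part at Q* = 8.
TR = 136·8 = 1088. TC = 903 + 320 = 1223. Profit = 1088 − 1223 = -$135.
By producing, the firm covers all variable cost plus $768 of fixed cost; shutting down would lose the full $903.

Profit = -$135 at Q = 8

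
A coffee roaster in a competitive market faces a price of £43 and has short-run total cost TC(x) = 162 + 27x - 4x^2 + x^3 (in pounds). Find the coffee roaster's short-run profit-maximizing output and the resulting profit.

Profit = -£98 at x = 4

AVC = 27 - 4x + x^2; min AVC = £23 at x = 2. Since P = £43 ≥ min AVC, the firm produces.
With MC = 27 - 8x + 3x^2, P = MC on the upward-sloping part at x* = 4.
TR = 43·4 = 172. TC = 162 + 108 = 270. Profit = 172 − 270 = -£98.
That loss of £98 beats the £162 the firm would lose by shutting down; producing recovers £64 of fixed cost.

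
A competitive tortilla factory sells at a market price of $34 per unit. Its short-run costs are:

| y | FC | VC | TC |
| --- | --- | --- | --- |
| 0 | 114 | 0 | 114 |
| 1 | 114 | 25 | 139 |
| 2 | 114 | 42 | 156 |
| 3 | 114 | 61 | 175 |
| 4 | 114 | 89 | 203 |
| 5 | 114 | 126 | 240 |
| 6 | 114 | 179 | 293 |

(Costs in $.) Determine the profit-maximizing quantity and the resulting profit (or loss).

y = 4; profit = -$67

Compute π = P·y − TC at each output: y=0: -114; y=1: -105; y=2: -88; y=3: -73; y=4: -67; y=5: -70; y=6: -89.
Profit is maximized at y = 4. AVC there is 89/4 = $22.25 ≤ P, so producing beats shutting down (which would give -$114).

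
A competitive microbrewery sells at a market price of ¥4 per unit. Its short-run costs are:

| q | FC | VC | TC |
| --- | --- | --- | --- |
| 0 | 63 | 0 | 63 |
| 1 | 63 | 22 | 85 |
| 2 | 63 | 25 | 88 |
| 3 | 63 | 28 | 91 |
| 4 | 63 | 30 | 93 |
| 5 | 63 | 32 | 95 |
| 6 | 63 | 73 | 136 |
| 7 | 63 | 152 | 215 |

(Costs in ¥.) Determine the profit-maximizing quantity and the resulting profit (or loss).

q = 0 (shut down); profit = -¥63

Profit at each row (π = 4q − TC): q=0: -63; q=1: -81; q=2: -80; q=3: -79; q=4: -77; q=5: -75; q=6: -112; q=7: -187.
Profit is highest at q = 0. Equivalently, the lowest AVC in the table is 32/5 ≈ ¥6.40 at q = 5, and P = ¥4 falls below it — price never covers variable cost, so the firm shuts down and loses only its fixed cost.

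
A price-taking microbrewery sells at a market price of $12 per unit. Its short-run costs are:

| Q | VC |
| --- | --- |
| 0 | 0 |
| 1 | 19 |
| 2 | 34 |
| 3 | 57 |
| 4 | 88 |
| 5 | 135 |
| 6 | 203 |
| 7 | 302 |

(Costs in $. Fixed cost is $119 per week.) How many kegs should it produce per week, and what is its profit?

Profit at each row (π = 12Q − TC): Q=0: -119; Q=1: -126; Q=2: -129; Q=3: -140; Q=4: -159; Q=5: -194; Q=6: -250; Q=7: -337.
Profit is highest at Q = 0. Equivalently, the lowest AVC in the table is 34/2 ≈ $17 at Q = 2, and P = $12 falls below it — price never covers variable cost, so the firm shuts down and loses only its fixed cost.

Q = 0 (shut down); profit = -$119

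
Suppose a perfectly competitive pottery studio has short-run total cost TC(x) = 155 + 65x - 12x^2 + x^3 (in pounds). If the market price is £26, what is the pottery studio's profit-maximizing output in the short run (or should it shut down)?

Shut down

Variable cost is VC = 65x - 12x^2 + x^3, so AVC = VC/x = 65 - 12x + x^2 and MC = dTC/dx = 65 - 24x + 3x^2.
AVC is minimized where dAVC/dx = -12 + 2x = 0, at x = 6; min AVC = 65 - 12·6 + 6^2 = £29.
P = £26 lies below min AVC = £29; no output level covers variable cost.
Best response: produce nothing and absorb the £155 fixed cost.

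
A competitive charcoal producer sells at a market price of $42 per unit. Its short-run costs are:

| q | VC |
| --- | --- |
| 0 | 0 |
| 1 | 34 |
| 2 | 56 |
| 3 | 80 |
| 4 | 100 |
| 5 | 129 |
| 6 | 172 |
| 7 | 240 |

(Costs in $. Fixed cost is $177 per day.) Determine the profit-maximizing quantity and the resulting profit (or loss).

Tabulate TR − TC: q=0: -177; q=1: -169; q=2: -149; q=3: -131; q=4: -109; q=5: -96; q=6: -97; q=7: -123.
Profit is maximized at q = 5. AVC there is 129/5 = $25.80 ≤ P, so producing beats shutting down (which would give -$177).

q = 5; profit = -$96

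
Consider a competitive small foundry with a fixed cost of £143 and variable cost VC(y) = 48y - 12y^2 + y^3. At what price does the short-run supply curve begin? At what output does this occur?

The firm shuts down when price falls below the minimum of average variable cost. AVC = VC/y = 48 - 12y + y^2.
At the minimum of AVC, MC = AVC. MC = 48 - 24y + 3y^2; setting MC = AVC gives 2y^2 - 12y = 0, so y = 6. min AVC = 12.
So the shutdown price is £12.

£12 per unit, at y = 6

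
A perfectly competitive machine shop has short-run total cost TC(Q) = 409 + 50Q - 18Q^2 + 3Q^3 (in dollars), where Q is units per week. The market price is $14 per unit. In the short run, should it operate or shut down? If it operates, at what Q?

From TC, MC = TC'(Q) = 50 - 36Q + 9Q^2 and AVC = VC/Q = 50 - 18Q + 3Q^2.
AVC hits its minimum where MC = AVC, at Q = 3, giving min AVC = 50 - 18·3 + 3·3^2 = $23.
Since P = $14 < min AVC = $23, price fails to cover variable cost at any output.
Shutting down limits the loss to fixed cost, $409.

Shut down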